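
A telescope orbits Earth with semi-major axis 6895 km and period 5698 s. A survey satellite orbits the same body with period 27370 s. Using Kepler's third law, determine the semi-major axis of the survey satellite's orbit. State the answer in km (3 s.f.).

Kepler's third law: a³ ∝ T², so a₂ = a₁ (T₂/T₁)^(2/3).
T₂/T₁ = 4.803, (T₂/T₁)^(2/3) = 2.847.
a₂ = 6895 × 2.847 = 19630 km.

a₂ ≈ 19600 km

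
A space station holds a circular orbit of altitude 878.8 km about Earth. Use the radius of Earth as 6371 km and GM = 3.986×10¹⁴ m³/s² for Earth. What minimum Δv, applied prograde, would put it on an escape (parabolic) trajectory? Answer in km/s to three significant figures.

Δv ≈ 3.07 km/s

r = 6371 + 878.8 = 7249.8 km = 7.2498×10⁶ m.
Circular speed v_c = √(μ/r) = 7415 m/s.
Escape speed v_esc = √(2μ/r) = √2 × v_c = 10490 m/s.
Δv = v_esc − v_c = 3071 m/s = 3.071 km/s.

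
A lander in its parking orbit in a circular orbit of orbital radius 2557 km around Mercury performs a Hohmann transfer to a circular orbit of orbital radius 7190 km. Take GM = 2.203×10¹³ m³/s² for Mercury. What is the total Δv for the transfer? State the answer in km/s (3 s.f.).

r₁ = 2557 km = 2.557×10⁶ m.
r₂ = 7190 km = 7.190×10⁶ m.
Transfer ellipse a_t = (r₁ + r₂)/2 = 4.874×10⁶ m.
At r₁: circular v_c1 = √(μ/r₁) = 2935 m/s; transfer-periherm v_p = √[μ(2/r₁ − 1/a_t)] = 3565 m/s.
Δv₁ = v_p − v_c1 = 630.0 m/s.
At r₂: circular v_c2 = √(μ/r₂) = 1750 m/s; transfer-apoherm v_a = √[μ(2/r₂ − 1/a_t)] = 1268 m/s.
Δv₂ = v_c2 − v_a = 482.5 m/s.
Total Δv = Δv₁ + Δv₂ = 1113 m/s = 1.113 km/s.

Δv_total ≈ 1.11 km/s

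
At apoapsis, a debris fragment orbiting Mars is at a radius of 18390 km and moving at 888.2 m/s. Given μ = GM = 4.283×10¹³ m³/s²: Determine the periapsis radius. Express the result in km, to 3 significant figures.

periapsis radius ≈ 3750 km

r_a = 1.839×10⁷ m.
Specific energy ε = v²/2 − μ/r = -1.935×10⁶ J/kg, so a = −μ/(2ε) = 1.107×10⁷ m.
The apsides satisfy r_p + r_a = 2a, so the periapsis radius is 2a − r_a = 3.750×10⁶ m = 3749.7 km.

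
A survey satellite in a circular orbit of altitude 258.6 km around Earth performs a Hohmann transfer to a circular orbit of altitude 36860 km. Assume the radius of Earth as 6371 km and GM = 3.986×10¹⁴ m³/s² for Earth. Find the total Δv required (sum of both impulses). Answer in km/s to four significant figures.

Δv_total ≈ 3.927 km/s

r₁ = 6371 + 258.6 = 6629.6 km = 6.6296×10⁶ m.
r₂ = 6371 + 36860 = 43231 km = 4.3231×10⁷ m.
Transfer ellipse a_t = (r₁ + r₂)/2 = 2.493×10⁷ m.
At r₁: circular v_c1 = √(μ/r₁) = 7754 m/s; transfer-perigee v_p = √[μ(2/r₁ − 1/a_t)] = 10210 m/s.
Δv₁ = v_p − v_c1 = 2457 m/s.
At r₂: circular v_c2 = √(μ/r₂) = 3036 m/s; transfer-apogee v_a = √[μ(2/r₂ − 1/a_t)] = 1566 m/s.
Δv₂ = v_c2 − v_a = 1471 m/s.
Total Δv = Δv₁ + Δv₂ = 3927 m/s = 3.927 km/s.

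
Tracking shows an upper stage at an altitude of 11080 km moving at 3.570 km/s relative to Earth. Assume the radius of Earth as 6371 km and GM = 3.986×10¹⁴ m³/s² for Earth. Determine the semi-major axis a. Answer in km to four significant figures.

r = 6371 + 11080 = 17451 km = 1.745×10⁷ m.
Specific orbital energy ε = v²/2 − μ/r = (3570)²/2 − 3.986×10¹⁴/1.745×10⁷ = -1.647×10⁷ J/kg.
Since ε = −μ/(2a), a = −μ/(2ε) = 1.210×10⁷ m = 12102 km.

a ≈ 12100 km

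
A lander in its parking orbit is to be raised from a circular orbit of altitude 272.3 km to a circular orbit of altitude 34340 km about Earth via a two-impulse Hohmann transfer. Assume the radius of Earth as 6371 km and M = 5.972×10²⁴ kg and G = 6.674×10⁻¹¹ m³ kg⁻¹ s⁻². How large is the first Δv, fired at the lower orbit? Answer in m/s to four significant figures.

μ = GM = 6.674×10⁻¹¹ × 5.972×10²⁴ = 3.986×10¹⁴ m³/s².
r₁ = 6371 + 272.3 = 6643.3 km = 6.6433×10⁶ m.
r₂ = 6371 + 34340 = 40711 km = 4.0711×10⁷ m.
Transfer ellipse a_t = (r₁ + r₂)/2 = 2.368×10⁷ m.
At r₁: circular v_c1 = √(μ/r₁) = 7746 m/s; transfer-perigee v_p = √[μ(2/r₁ − 1/a_t)] = 10160 m/s.
Δv₁ = v_p − v_c1 = 2411 m/s.

Δv ≈ 2411 m/s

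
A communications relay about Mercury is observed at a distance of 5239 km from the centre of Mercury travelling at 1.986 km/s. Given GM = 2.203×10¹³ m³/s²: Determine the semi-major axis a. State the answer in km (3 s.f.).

r = 5.239×10⁶ m.
Vis-viva rearranged: 1/a = 2/r − v²/μ = 3.818×10⁻⁷ − 1.790×10⁻⁷ = 2.027×10⁻⁷ m⁻¹.
a = 4.933×10⁶ m = 4933.0 km.

a ≈ 4930 km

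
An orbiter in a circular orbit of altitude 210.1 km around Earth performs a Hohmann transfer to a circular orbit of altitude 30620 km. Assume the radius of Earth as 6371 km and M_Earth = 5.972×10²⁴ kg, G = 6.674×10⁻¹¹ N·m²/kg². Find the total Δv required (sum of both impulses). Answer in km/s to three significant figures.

μ = GM = 6.674×10⁻¹¹ × 5.972×10²⁴ = 3.986×10¹⁴ m³/s².
r₁ = 6371 + 210.1 = 6581.1 km = 6.5811×10⁶ m.
r₂ = 6371 + 30620 = 36991 km = 3.6991×10⁷ m.
Transfer ellipse a_t = (r₁ + r₂)/2 = 2.179×10⁷ m.
At r₁: circular v_c1 = √(μ/r₁) = 7782 m/s; transfer-perigee v_p = √[μ(2/r₁ − 1/a_t)] = 10140 m/s.
Δv₁ = v_p − v_c1 = 2358 m/s.
At r₂: circular v_c2 = √(μ/r₂) = 3283 m/s; transfer-apogee v_a = √[μ(2/r₂ − 1/a_t)] = 1804 m/s.
Δv₂ = v_c2 − v_a = 1478 m/s.
Total Δv = Δv₁ + Δv₂ = 3837 m/s = 3.837 km/s.

Δv_total ≈ 3.84 km/s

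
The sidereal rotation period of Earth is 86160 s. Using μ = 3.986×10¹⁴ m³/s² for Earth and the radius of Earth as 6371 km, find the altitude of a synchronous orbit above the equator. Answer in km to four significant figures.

A synchronous orbit has period T, so by Kepler's third law a = (μT²/4π²)^(1/3).
μT²/4π² = 3.986×10¹⁴ × (8.616×10⁴)² / 39.48 = 7.495×10²² m³.
a = 4.216×10⁷ m = 42163 km.
Altitude h = a − R = 42163 − 6371 = 35792 km.

h_sync ≈ 35790 km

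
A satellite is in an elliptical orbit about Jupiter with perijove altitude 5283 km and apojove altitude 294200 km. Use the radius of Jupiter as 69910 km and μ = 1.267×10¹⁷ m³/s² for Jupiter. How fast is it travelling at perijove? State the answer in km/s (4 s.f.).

v ≈ 52.85 km/s

r_p = 69910 + 5283 = 75193 km = 7.5193×10⁷ m.
r_a = 69910 + 294200 = 364110 km = 3.6411×10⁸ m.
Semi-major axis a = (r_p + r_a)/2 = 2.1965×10⁵ km = 2.197×10⁸ m.
Vis-viva: v² = μ(2/r − 1/a) = 1.267×10¹⁷ × (2.660×10⁻⁸ − 4.553×10⁻⁹) = 2.793×10⁹ m²/s².
v = 52850 m/s = 52.85 km/s.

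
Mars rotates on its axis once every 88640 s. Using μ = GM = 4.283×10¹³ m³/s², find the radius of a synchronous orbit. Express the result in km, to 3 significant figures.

r_sync ≈ 20400 km

A synchronous orbit has period T, so by Kepler's third law a = (μT²/4π²)^(1/3).
μT²/4π² = 4.283×10¹³ × (8.864×10⁴)² / 39.48 = 8.524×10²¹ m³.
a = 2.043×10⁷ m = 20428 km.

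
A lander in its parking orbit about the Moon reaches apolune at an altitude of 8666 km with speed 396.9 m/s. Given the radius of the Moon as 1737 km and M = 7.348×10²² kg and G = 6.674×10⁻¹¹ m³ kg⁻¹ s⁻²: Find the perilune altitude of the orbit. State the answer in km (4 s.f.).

μ = GM = 6.674×10⁻¹¹ × 7.348×10²² = 4.904×10¹² m³/s².
r_a = 1737 + 8666 = 10403 km = 1.040×10⁷ m.
Specific energy ε = v²/2 − μ/r = -3.926×10⁵ J/kg, so a = −μ/(2ε) = 6.245×10⁶ m.
The apsides satisfy r_p + r_a = 2a, so the perilune radius is 2a − r_a = 2.087×10⁶ m = 2086.9 km.
Perilune altitude = 2086.9 − 1737 = 349.86 km.

perilune altitude ≈ 349.9 km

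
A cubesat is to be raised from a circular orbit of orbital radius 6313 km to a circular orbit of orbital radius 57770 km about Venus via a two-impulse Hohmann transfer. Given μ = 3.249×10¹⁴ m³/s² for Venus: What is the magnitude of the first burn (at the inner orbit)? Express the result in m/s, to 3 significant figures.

Δv ≈ 2460 m/s

r₁ = 6313 km = 6.313×10⁶ m.
r₂ = 57770 km = 5.777×10⁷ m.
Transfer ellipse a_t = (r₁ + r₂)/2 = 3.204×10⁷ m.
At r₁: circular v_c1 = √(μ/r₁) = 7174 m/s; transfer-periapsis v_p = √[μ(2/r₁ − 1/a_t)] = 9633 m/s.
Δv₁ = v_p − v_c1 = 2459 m/s.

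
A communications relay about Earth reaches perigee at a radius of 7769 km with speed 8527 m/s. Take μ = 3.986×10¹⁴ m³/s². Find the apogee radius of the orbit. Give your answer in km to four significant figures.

apogee radius ≈ 18890 km

r_p = 7.769×10⁶ m.
Specific energy ε = v²/2 − μ/r = -1.495×10⁷ J/kg, so a = −μ/(2ε) = 1.333×10⁷ m.
The apsides satisfy r_p + r_a = 2a, so the apogee radius is 2a − r_p = 1.889×10⁷ m = 18890 km.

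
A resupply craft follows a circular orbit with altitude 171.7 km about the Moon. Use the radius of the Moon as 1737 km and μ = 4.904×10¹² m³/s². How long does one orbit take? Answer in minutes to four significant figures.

r = 1737 + 171.7 = 1908.7 km = 1.9087×10⁶ m.
Kepler's third law: T = 2π√(r³/μ) = 2π√((1.909×10⁶)³ / 4.904×10¹²).
r³/μ = 1.418×10⁶ s², so T = 2π × 1.191×10³ = 7.482×10³ s.
Converting: 7.482×10³ s ÷ 60.00 = 124.7 minutes.

T ≈ 124.7 minutes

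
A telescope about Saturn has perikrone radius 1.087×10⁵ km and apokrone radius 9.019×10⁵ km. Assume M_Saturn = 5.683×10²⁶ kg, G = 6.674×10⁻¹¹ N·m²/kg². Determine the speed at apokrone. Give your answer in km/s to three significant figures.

μ = GM = 6.674×10⁻¹¹ × 5.683×10²⁶ = 3.793×10¹⁶ m³/s².
Semi-major axis a = (r_p + r_a)/2 = 5.0530×10⁵ km = 5.053×10⁸ m.
Vis-viva: v² = μ(2/r − 1/a) = 3.793×10¹⁶ × (2.218×10⁻⁹ − 1.979×10⁻⁹) = 9.047×10⁶ m²/s².
v = 3008 m/s = 3.008 km/s.

v ≈ 3.01 km/s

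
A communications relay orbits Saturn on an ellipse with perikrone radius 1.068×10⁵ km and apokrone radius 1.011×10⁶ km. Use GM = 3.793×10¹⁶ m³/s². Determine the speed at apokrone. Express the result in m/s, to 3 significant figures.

v ≈ 2680 m/s

Semi-major axis a = (r_p + r_a)/2 = 5.5890×10⁵ km = 5.589×10⁸ m.
Vis-viva: v² = μ(2/r − 1/a) = 3.793×10¹⁶ × (1.978×10⁻⁹ − 1.789×10⁻⁹) = 7.169×10⁶ m²/s².
v = 2678 m/s.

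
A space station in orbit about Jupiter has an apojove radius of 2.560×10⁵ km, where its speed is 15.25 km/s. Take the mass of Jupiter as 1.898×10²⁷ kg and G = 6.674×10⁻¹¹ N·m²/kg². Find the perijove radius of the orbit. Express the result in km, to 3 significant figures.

μ = GM = 6.674×10⁻¹¹ × 1.898×10²⁷ = 1.267×10¹⁷ m³/s².
r_a = 2.560×10⁸ m.
Specific energy ε = v²/2 − μ/r = -3.785×10⁸ J/kg, so a = −μ/(2ε) = 1.673×10⁸ m.
The apsides satisfy r_p + r_a = 2a, so the perijove radius is 2a − r_a = 7.864×10⁷ m = 78640 km.

perijove radius ≈ 78600 km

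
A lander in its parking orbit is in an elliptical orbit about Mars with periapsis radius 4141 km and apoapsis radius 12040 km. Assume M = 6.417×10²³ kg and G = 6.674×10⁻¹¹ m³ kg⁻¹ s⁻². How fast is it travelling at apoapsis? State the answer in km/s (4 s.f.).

v ≈ 1.349 km/s

μ = GM = 6.674×10⁻¹¹ × 6.417×10²³ = 4.283×10¹³ m³/s².
Semi-major axis a = (r_p + r_a)/2 = 8090.5 km = 8.090×10⁶ m.
Vis-viva: v² = μ(2/r − 1/a) = 4.283×10¹³ × (1.661×10⁻⁷ − 1.236×10⁻⁷) = 1.821×10⁶ m²/s².
v = 1349 m/s = 1.349 km/s.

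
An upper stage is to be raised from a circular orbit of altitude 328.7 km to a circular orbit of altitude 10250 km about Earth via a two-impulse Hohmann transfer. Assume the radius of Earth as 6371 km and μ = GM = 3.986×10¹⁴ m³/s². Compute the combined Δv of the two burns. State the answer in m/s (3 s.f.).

r₁ = 6371 + 328.7 = 6699.7 km = 6.6997×10⁶ m.
r₂ = 6371 + 10250 = 16621 km = 1.6621×10⁷ m.
Transfer ellipse a_t = (r₁ + r₂)/2 = 1.166×10⁷ m.
At r₁: circular v_c1 = √(μ/r₁) = 7713 m/s; transfer-perigee v_p = √[μ(2/r₁ − 1/a_t)] = 9209 m/s.
Δv₁ = v_p − v_c1 = 1496 m/s.
At r₂: circular v_c2 = √(μ/r₂) = 4897 m/s; transfer-apogee v_a = √[μ(2/r₂ − 1/a_t)] = 3712 m/s.
Δv₂ = v_c2 − v_a = 1185 m/s.
Total Δv = Δv₁ + Δv₂ = 2681 m/s.

Δv_total ≈ 2680 m/s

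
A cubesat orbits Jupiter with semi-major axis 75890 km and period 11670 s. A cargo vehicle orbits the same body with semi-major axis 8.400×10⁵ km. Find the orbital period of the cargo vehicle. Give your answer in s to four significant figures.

Kepler's third law: T² ∝ a³, so T₂ = T₁ (a₂/a₁)^(3/2).
a₂/a₁ = 11.07, (a₂/a₁)^(3/2) = 36.82.
T₂ = 11670 × 36.82 = 4.297×10⁵ s.

T₂ ≈ 4.297×10⁵ s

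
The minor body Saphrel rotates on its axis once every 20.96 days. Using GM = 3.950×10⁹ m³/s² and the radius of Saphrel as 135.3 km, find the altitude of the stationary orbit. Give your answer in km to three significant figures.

T = 20.96 days = 1.811×10⁶ s.
A synchronous orbit has period T, so by Kepler's third law a = (μT²/4π²)^(1/3).
μT²/4π² = 3.950×10⁹ × (1.811×10⁶)² / 39.48 = 3.281×10²⁰ m³.
a = 6.897×10⁶ m = 6897.4 km.
Altitude h = a − R = 6897.4 − 135.3 = 6762.1 km.

h_sync ≈ 6760 km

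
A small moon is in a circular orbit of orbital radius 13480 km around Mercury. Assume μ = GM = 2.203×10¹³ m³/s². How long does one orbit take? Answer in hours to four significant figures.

r = 13480 km = 1.348×10⁷ m.
Kepler's third law: T = 2π√(r³/μ) = 2π√((1.348×10⁷)³ / 2.203×10¹³).
r³/μ = 1.112×10⁸ s², so T = 2π × 1.054×10⁴ = 6.625×10⁴ s.
Converting: 6.625×10⁴ s ÷ 3600 = 18.40 hours.

T ≈ 18.40 hours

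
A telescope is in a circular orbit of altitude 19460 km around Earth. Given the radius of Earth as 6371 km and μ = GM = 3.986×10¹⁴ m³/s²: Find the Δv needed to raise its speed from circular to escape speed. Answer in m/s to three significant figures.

Δv ≈ 1630 m/s

r = 6371 + 19460 = 25831 km = 2.5831×10⁷ m.
Circular speed v_c = √(μ/r) = 3928 m/s.
Escape speed v_esc = √(2μ/r) = √2 × v_c = 5555 m/s.
Δv = v_esc − v_c = 1627 m/s.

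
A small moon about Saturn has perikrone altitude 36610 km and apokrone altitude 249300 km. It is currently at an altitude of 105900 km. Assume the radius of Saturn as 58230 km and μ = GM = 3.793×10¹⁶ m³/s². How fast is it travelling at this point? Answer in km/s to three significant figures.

v ≈ 16.5 km/s

r_p = 58230 + 36610 = 94840 km = 9.4840×10⁷ m.
r_a = 58230 + 249300 = 307530 km = 3.0753×10⁸ m.
r = 58230 + 105900 = 1.6413×10⁵ km = 1.641×10⁸ m.
Semi-major axis a = (r_p + r_a)/2 = 2.0118×10⁵ km = 2.012×10⁸ m.
Vis-viva: v² = μ(2/r − 1/a) = 3.793×10¹⁶ × (1.219×10⁻⁸ − 4.971×10⁻⁹) = 2.737×10⁸ m²/s².
v = 16540 m/s = 16.54 km/s.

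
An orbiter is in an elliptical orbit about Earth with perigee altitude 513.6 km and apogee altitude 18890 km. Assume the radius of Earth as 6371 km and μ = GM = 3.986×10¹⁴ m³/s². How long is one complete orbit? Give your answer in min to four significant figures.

T ≈ 338.0 min

r_p = 6371 + 513.6 = 6884.6 km = 6.8846×10⁶ m.
r_a = 6371 + 18890 = 25261 km = 2.5261×10⁷ m.
Semi-major axis a = (r_p + r_a)/2 = (6884.6 + 25261)/2 = 16073 km = 1.607×10⁷ m.
By Kepler's third law T = 2π√(a³/μ) = 2π × 3.228×10³ = 2.028×10⁴ s.
= 338.0 min.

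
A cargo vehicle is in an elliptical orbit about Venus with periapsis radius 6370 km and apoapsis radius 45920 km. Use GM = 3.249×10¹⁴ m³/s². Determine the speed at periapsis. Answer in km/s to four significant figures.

v ≈ 9.465 km/s

Semi-major axis a = (r_p + r_a)/2 = 26145 km = 2.614×10⁷ m.
Vis-viva: v² = μ(2/r − 1/a) = 3.249×10¹⁴ × (3.140×10⁻⁷ − 3.825×10⁻⁸) = 8.958×10⁷ m²/s².
v = 9465 m/s = 9.465 km/s.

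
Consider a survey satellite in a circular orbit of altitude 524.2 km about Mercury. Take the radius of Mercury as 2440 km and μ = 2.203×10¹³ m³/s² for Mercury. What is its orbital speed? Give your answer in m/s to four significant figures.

v ≈ 2726 m/s

r = 2440 + 524.2 = 2964.2 km = 2.9642×10⁶ m.
For a circular orbit v = √(μ/r) = √(2.203×10¹³ / 2.964×10⁶) = √(7.432×10⁶) = 2726 m/s.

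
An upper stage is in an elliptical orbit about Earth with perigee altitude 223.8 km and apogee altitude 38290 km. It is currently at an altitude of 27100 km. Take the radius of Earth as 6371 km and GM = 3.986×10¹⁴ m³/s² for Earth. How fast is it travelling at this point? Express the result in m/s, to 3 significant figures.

v ≈ 2870 m/s

r_p = 6371 + 223.8 = 6594.8 km = 6.5948×10⁶ m.
r_a = 6371 + 38290 = 44661 km = 4.4661×10⁷ m.
r = 6371 + 27100 = 33471 km = 3.347×10⁷ m.
Semi-major axis a = (r_p + r_a)/2 = 25628 km = 2.563×10⁷ m.
Vis-viva: v² = μ(2/r − 1/a) = 3.986×10¹⁴ × (5.975×10⁻⁸ − 3.902×10⁻⁸) = 8.264×10⁶ m²/s².
v = 2875 m/s.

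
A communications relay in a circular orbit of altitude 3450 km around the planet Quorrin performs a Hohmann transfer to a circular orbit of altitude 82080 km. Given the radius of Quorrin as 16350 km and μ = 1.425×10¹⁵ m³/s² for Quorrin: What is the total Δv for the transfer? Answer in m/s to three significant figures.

r₁ = 16350 + 3450 = 19800 km = 1.9800×10⁷ m.
r₂ = 16350 + 82080 = 98430 km = 9.8430×10⁷ m.
Transfer ellipse a_t = (r₁ + r₂)/2 = 5.912×10⁷ m.
At r₁: circular v_c1 = √(μ/r₁) = 8483 m/s; transfer-periapsis v_p = √[μ(2/r₁ − 1/a_t)] = 10950 m/s.
Δv₁ = v_p − v_c1 = 2463 m/s.
At r₂: circular v_c2 = √(μ/r₂) = 3805 m/s; transfer-apoapsis v_a = √[μ(2/r₂ − 1/a_t)] = 2202 m/s.
Δv₂ = v_c2 − v_a = 1603 m/s.
Total Δv = Δv₁ + Δv₂ = 4066 m/s.

Δv_total ≈ 4070 m/s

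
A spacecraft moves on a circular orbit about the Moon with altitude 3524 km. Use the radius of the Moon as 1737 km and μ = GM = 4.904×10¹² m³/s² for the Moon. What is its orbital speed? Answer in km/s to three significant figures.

v ≈ 0.965 km/s

r = 1737 + 3524 = 5261.0 km = 5.2610×10⁶ m.
For a circular orbit v = √(μ/r) = √(4.904×10¹² / 5.261×10⁶) = √(9.321×10⁵) = 965.5 m/s.
That is 0.9655 km/s.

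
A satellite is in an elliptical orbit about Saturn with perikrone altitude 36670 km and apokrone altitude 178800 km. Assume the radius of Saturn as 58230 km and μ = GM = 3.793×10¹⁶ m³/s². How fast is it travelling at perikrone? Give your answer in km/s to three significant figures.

v ≈ 23.9 km/s

r_p = 58230 + 36670 = 94900 km = 9.4900×10⁷ m.
r_a = 58230 + 178800 = 237030 km = 2.3703×10⁸ m.
Semi-major axis a = (r_p + r_a)/2 = 1.6596×10⁵ km = 1.660×10⁸ m.
Vis-viva: v² = μ(2/r − 1/a) = 3.793×10¹⁶ × (2.107×10⁻⁸ − 6.025×10⁻⁹) = 5.708×10⁸ m²/s².
v = 23890 m/s = 23.89 km/s.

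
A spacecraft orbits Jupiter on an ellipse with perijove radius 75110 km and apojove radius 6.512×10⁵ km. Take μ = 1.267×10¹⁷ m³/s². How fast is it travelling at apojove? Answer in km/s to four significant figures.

v ≈ 6.344 km/s

Semi-major axis a = (r_p + r_a)/2 = 3.6316×10⁵ km = 3.632×10⁸ m.
Vis-viva: v² = μ(2/r − 1/a) = 1.267×10¹⁷ × (3.071×10⁻⁹ − 2.754×10⁻⁹) = 4.024×10⁷ m²/s².
v = 6344 m/s = 6.344 km/s.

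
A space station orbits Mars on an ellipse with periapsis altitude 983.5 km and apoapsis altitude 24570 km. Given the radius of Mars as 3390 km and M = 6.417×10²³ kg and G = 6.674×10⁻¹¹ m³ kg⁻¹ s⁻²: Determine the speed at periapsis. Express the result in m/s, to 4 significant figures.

μ = GM = 6.674×10⁻¹¹ × 6.417×10²³ = 4.283×10¹³ m³/s².
r_p = 3390 + 983.5 = 4373.5 km = 4.3735×10⁶ m.
r_a = 3390 + 24570 = 27960 km = 2.7960×10⁷ m.
Semi-major axis a = (r_p + r_a)/2 = 16167 km = 1.617×10⁷ m.
Vis-viva: v² = μ(2/r − 1/a) = 4.283×10¹³ × (4.573×10⁻⁷ − 6.186×10⁻⁸) = 1.694×10⁷ m²/s².
v = 4115 m/s.

v ≈ 4115 m/s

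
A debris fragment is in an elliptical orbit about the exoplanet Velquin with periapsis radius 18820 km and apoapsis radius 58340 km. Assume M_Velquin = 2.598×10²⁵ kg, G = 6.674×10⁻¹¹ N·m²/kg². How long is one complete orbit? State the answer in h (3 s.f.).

T ≈ 10.0 h

μ = GM = 6.674×10⁻¹¹ × 2.598×10²⁵ = 1.734×10¹⁵ m³/s².
Semi-major axis a = (r_p + r_a)/2 = (18820 + 58340)/2 = 38580 km = 3.858×10⁷ m.
By Kepler's third law T = 2π√(a³/μ) = 2π × 5.755×10³ = 3.616×10⁴ s.
= 10.04 h.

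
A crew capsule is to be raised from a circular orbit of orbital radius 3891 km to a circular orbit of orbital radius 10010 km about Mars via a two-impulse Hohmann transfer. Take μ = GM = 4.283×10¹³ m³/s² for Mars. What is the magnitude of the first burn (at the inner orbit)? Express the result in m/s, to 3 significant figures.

Δv ≈ 664 m/s

r₁ = 3891 km = 3.891×10⁶ m.
r₂ = 10010 km = 1.001×10⁷ m.
Transfer ellipse a_t = (r₁ + r₂)/2 = 6.950×10⁶ m.
At r₁: circular v_c1 = √(μ/r₁) = 3318 m/s; transfer-periapsis v_p = √[μ(2/r₁ − 1/a_t)] = 3982 m/s.
Δv₁ = v_p − v_c1 = 663.8 m/s.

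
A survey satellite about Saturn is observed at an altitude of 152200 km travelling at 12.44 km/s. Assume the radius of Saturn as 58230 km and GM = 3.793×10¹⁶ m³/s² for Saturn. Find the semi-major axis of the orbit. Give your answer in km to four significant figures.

r = 58230 + 152200 = 2.1043×10⁵ km = 2.104×10⁸ m.
Vis-viva rearranged: 1/a = 2/r − v²/μ = 9.504×10⁻⁹ − 4.080×10⁻⁹ = 5.424×10⁻⁹ m⁻¹.
a = 1.844×10⁸ m = 1.8435×10⁵ km.

a ≈ 1.844×10⁵ km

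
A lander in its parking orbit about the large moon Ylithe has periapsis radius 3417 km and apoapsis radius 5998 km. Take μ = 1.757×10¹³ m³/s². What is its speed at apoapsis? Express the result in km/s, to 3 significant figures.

v ≈ 1.46 km/s

Semi-major axis a = (r_p + r_a)/2 = 4707.5 km = 4.708×10⁶ m.
Vis-viva: v² = μ(2/r − 1/a) = 1.757×10¹³ × (3.334×10⁻⁷ − 2.124×10⁻⁷) = 2.126×10⁶ m²/s².
v = 1458 m/s = 1.458 km/s.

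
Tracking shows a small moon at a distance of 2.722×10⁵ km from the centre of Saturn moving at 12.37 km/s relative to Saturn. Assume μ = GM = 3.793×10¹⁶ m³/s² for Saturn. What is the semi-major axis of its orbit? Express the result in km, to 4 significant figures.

a ≈ 3.018×10⁵ km

r = 2.722×10⁸ m.
Vis-viva rearranged: 1/a = 2/r − v²/μ = 7.348×10⁻⁹ − 4.034×10⁻⁹ = 3.313×10⁻⁹ m⁻¹.
a = 3.018×10⁸ m = 3.0181×10⁵ km.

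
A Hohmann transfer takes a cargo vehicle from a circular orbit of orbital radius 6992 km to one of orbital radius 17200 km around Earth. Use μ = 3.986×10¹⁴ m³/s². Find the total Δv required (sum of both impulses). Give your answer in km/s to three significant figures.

r₁ = 6992 km = 6.992×10⁶ m.
r₂ = 17200 km = 1.720×10⁷ m.
Transfer ellipse a_t = (r₁ + r₂)/2 = 1.210×10⁷ m.
At r₁: circular v_c1 = √(μ/r₁) = 7550 m/s; transfer-perigee v_p = √[μ(2/r₁ − 1/a_t)] = 9003 m/s.
Δv₁ = v_p − v_c1 = 1453 m/s.
At r₂: circular v_c2 = √(μ/r₂) = 4814 m/s; transfer-apogee v_a = √[μ(2/r₂ − 1/a_t)] = 3660 m/s.
Δv₂ = v_c2 − v_a = 1154 m/s.
Total Δv = Δv₁ + Δv₂ = 2607 m/s = 2.607 km/s.

Δv_total ≈ 2.61 km/s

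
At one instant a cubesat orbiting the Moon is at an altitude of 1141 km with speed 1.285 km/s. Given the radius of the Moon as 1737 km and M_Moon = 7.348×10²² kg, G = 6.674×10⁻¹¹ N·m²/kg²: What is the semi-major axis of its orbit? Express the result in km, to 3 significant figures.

μ = GM = 6.674×10⁻¹¹ × 7.348×10²² = 4.904×10¹² m³/s².
r = 1737 + 1141 = 2878.0 km = 2.878×10⁶ m.
Vis-viva rearranged: 1/a = 2/r − v²/μ = 6.949×10⁻⁷ − 3.367×10⁻⁷ = 3.582×10⁻⁷ m⁻¹.
a = 2.792×10⁶ m = 2791.6 km.

a ≈ 2790 km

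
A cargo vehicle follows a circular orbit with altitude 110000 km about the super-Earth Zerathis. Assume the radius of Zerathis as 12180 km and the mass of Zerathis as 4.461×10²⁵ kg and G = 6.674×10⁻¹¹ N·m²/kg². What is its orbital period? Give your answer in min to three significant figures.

μ = GM = 6.674×10⁻¹¹ × 4.461×10²⁵ = 2.977×10¹⁵ m³/s².
r = 12180 + 110000 = 122180 km = 1.2218×10⁸ m.
Kepler's third law: T = 2π√(r³/μ) = 2π√((1.222×10⁸)³ / 2.977×10¹⁵).
r³/μ = 6.126×10⁸ s², so T = 2π × 2.475×10⁴ = 1.555×10⁵ s.
Converting: 1.555×10⁵ s ÷ 60.00 = 2592 min.

T ≈ 2590 min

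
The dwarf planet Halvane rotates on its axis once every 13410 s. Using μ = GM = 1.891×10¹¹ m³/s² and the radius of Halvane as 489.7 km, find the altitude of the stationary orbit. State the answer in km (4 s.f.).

h_sync ≈ 461.8 km

A synchronous orbit has period T, so by Kepler's third law a = (μT²/4π²)^(1/3).
μT²/4π² = 1.891×10¹¹ × (1.341×10⁴)² / 39.48 = 8.614×10¹⁷ m³.
a = 9.515×10⁵ m = 951.47 km.
Altitude h = a − R = 951.47 − 489.7 = 461.77 km.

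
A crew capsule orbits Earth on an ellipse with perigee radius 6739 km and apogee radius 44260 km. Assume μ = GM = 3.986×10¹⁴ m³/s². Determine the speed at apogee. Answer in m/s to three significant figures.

Semi-major axis a = (r_p + r_a)/2 = 25500 km = 2.550×10⁷ m.
Vis-viva: v² = μ(2/r − 1/a) = 3.986×10¹⁴ × (4.519×10⁻⁸ − 3.922×10⁻⁸) = 2.380×10⁶ m²/s².
v = 1543 m/s.

v ≈ 1540 m/s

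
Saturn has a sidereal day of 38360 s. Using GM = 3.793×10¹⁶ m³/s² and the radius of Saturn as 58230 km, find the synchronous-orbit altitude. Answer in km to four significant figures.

A synchronous orbit has period T, so by Kepler's third law a = (μT²/4π²)^(1/3).
μT²/4π² = 3.793×10¹⁶ × (3.836×10⁴)² / 39.48 = 1.414×10²⁴ m³.
a = 1.122×10⁸ m = 1.1223×10⁵ km.
Altitude h = a − R = 1.1223×10⁵ − 58230 = 54005 km.

h_sync ≈ 54000 km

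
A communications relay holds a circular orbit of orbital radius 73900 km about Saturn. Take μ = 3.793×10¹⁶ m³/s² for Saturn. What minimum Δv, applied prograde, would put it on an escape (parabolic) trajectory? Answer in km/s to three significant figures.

r = 73900 km = 7.390×10⁷ m.
Circular speed v_c = √(μ/r) = 22660 m/s.
Escape speed v_esc = √(2μ/r) = √2 × v_c = 32040 m/s.
Δv = v_esc − v_c = 9384 m/s = 9.384 km/s.

Δv ≈ 9.38 km/s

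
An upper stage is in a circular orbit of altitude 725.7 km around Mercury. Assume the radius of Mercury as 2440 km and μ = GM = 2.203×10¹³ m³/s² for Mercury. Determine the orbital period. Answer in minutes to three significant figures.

r = 2440 + 725.7 = 3165.7 km = 3.1657×10⁶ m.
Kepler's third law: T = 2π√(r³/μ) = 2π√((3.166×10⁶)³ / 2.203×10¹³).
r³/μ = 1.440×10⁶ s², so T = 2π × 1.200×10³ = 7.540×10³ s.
Converting: 7.540×10³ s ÷ 60.00 = 125.7 minutes.

T ≈ 126 minutes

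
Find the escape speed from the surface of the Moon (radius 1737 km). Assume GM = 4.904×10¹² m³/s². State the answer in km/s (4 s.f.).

v_esc ≈ 2.376 km/s

r = R = 1.737×10⁶ m.
Escape speed v_esc = √(2μ/r) = √(2 × 4.904×10¹² / 1.737×10⁶) = √(5.647×10⁶) = 2376 m/s.
= 2.376 km/s.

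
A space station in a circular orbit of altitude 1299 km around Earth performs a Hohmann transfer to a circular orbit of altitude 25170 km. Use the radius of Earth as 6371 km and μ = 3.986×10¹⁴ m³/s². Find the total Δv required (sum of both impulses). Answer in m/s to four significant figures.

Δv_total ≈ 3266 m/s

r₁ = 6371 + 1299 = 7670.0 km = 7.6700×10⁶ m.
r₂ = 6371 + 25170 = 31541 km = 3.1541×10⁷ m.
Transfer ellipse a_t = (r₁ + r₂)/2 = 1.961×10⁷ m.
At r₁: circular v_c1 = √(μ/r₁) = 7209 m/s; transfer-perigee v_p = √[μ(2/r₁ − 1/a_t)] = 9144 m/s.
Δv₁ = v_p − v_c1 = 1935 m/s.
At r₂: circular v_c2 = √(μ/r₂) = 3555 m/s; transfer-apogee v_a = √[μ(2/r₂ − 1/a_t)] = 2224 m/s.
Δv₂ = v_c2 − v_a = 1331 m/s.
Total Δv = Δv₁ + Δv₂ = 3266 m/s.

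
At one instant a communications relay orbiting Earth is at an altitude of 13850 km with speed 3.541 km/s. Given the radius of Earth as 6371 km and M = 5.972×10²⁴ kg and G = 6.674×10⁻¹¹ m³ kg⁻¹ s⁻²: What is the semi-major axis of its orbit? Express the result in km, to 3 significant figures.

a ≈ 14800 km

μ = GM = 6.674×10⁻¹¹ × 5.972×10²⁴ = 3.986×10¹⁴ m³/s².
r = 6371 + 13850 = 20221 km = 2.022×10⁷ m.
Vis-viva rearranged: 1/a = 2/r − v²/μ = 9.891×10⁻⁸ − 3.146×10⁻⁸ = 6.745×10⁻⁸ m⁻¹.
a = 1.483×10⁷ m = 14826 km.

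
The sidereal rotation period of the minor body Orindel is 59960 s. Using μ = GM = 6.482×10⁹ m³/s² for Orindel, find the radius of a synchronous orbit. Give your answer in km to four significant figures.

A synchronous orbit has period T, so by Kepler's third law a = (μT²/4π²)^(1/3).
μT²/4π² = 6.482×10⁹ × (5.996×10⁴)² / 39.48 = 5.903×10¹⁷ m³.
a = 8.389×10⁵ m = 838.86 km.

r_sync ≈ 838.9 km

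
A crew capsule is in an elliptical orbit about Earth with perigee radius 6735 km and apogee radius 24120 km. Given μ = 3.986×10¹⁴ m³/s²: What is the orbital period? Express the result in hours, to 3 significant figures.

Semi-major axis a = (r_p + r_a)/2 = (6735.0 + 24120)/2 = 15428 km = 1.543×10⁷ m.
By Kepler's third law T = 2π√(a³/μ) = 2π × 3.035×10³ = 1.907×10⁴ s.
= 5.297 hours.

T ≈ 5.30 hours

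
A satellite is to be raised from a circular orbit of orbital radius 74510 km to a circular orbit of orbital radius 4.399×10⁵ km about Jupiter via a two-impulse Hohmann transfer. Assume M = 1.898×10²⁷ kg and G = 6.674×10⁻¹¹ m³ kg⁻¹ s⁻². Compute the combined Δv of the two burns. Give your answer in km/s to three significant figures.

μ = GM = 6.674×10⁻¹¹ × 1.898×10²⁷ = 1.267×10¹⁷ m³/s².
r₁ = 74510 km = 7.451×10⁷ m.
r₂ = 4.399×10⁵ km = 4.399×10⁸ m.
Transfer ellipse a_t = (r₁ + r₂)/2 = 2.572×10⁸ m.
At r₁: circular v_c1 = √(μ/r₁) = 41230 m/s; transfer-perijove v_p = √[μ(2/r₁ − 1/a_t)] = 53920 m/s.
Δv₁ = v_p − v_c1 = 12690 m/s.
At r₂: circular v_c2 = √(μ/r₂) = 16970 m/s; transfer-apojove v_a = √[μ(2/r₂ − 1/a_t)] = 9133 m/s.
Δv₂ = v_c2 − v_a = 7836 m/s.
Total Δv = Δv₁ + Δv₂ = 20530 m/s = 20.53 km/s.

Δv_total ≈ 20.5 km/s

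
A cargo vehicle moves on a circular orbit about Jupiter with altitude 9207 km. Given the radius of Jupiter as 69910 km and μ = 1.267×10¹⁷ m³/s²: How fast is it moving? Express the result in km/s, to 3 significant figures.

r = 69910 + 9207 = 79117 km = 7.9117×10⁷ m.
For a circular orbit v = √(μ/r) = √(1.267×10¹⁷ / 7.912×10⁷) = √(1.601×10⁹) = 40020 m/s.
That is 40.02 km/s.

v ≈ 40.0 km/s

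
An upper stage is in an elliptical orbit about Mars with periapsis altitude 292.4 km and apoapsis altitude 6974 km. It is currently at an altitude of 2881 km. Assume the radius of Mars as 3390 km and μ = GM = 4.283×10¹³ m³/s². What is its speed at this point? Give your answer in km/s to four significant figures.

v ≈ 2.750 km/s

r_p = 3390 + 292.4 = 3682.4 km = 3.6824×10⁶ m.
r_a = 3390 + 6974 = 10364 km = 1.0364×10⁷ m.
r = 3390 + 2881 = 6271.0 km = 6.271×10⁶ m.
Semi-major axis a = (r_p + r_a)/2 = 7023.2 km = 7.023×10⁶ m.
Vis-viva: v² = μ(2/r − 1/a) = 4.283×10¹³ × (3.189×10⁻⁷ − 1.424×10⁻⁷) = 7.561×10⁶ m²/s².
v = 2750 m/s = 2.750 km/s.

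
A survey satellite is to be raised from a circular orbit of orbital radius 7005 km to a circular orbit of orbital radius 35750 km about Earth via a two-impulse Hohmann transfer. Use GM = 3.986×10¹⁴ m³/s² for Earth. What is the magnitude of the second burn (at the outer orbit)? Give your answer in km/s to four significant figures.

r₁ = 7005 km = 7.005×10⁶ m.
r₂ = 35750 km = 3.575×10⁷ m.
Transfer ellipse a_t = (r₁ + r₂)/2 = 2.138×10⁷ m.
At r₁: circular v_c1 = √(μ/r₁) = 7543 m/s; transfer-perigee v_p = √[μ(2/r₁ − 1/a_t)] = 9755 m/s.
At r₂: circular v_c2 = √(μ/r₂) = 3339 m/s; transfer-apogee v_a = √[μ(2/r₂ − 1/a_t)] = 1911 m/s.
Δv₂ = v_c2 − v_a = 1428 m/s.
= 1.428 km/s.

Δv ≈ 1.428 km/s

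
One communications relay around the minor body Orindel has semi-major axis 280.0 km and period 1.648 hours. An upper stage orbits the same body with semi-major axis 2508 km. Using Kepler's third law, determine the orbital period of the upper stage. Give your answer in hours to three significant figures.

Kepler's third law: T² ∝ a³, so T₂ = T₁ (a₂/a₁)^(3/2).
a₂/a₁ = 8.957, (a₂/a₁)^(3/2) = 26.81.
T₂ = 1.648 × 26.81 = 44.18 hours.

T₂ ≈ 44.2 hours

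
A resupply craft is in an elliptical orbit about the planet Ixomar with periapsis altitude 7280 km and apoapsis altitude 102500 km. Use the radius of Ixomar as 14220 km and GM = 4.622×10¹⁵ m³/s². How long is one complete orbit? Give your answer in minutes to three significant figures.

T ≈ 885 minutes

r_p = 14220 + 7280 = 21500 km = 2.1500×10⁷ m.
r_a = 14220 + 102500 = 116720 km = 1.1672×10⁸ m.
Semi-major axis a = (r_p + r_a)/2 = (21500 + 1.1672×10⁵)/2 = 69110 km = 6.911×10⁷ m.
By Kepler's third law T = 2π√(a³/μ) = 2π × 8.451×10³ = 5.310×10⁴ s.
= 885.0 minutes.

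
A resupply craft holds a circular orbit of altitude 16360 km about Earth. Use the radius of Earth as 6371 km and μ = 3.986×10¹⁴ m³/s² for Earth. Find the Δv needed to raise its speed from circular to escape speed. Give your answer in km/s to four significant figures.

Δv ≈ 1.735 km/s

r = 6371 + 16360 = 22731 km = 2.2731×10⁷ m.
Circular speed v_c = √(μ/r) = 4188 m/s.
Escape speed v_esc = √(2μ/r) = √2 × v_c = 5922 m/s.
Δv = v_esc − v_c = 1735 m/s = 1.735 km/s.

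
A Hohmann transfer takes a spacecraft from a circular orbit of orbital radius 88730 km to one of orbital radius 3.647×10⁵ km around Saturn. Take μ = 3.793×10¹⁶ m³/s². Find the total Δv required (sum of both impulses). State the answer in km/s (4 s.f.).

Δv_total ≈ 9.366 km/s

r₁ = 88730 km = 8.873×10⁷ m.
r₂ = 3.647×10⁵ km = 3.647×10⁸ m.
Transfer ellipse a_t = (r₁ + r₂)/2 = 2.267×10⁸ m.
At r₁: circular v_c1 = √(μ/r₁) = 20680 m/s; transfer-perikrone v_p = √[μ(2/r₁ − 1/a_t)] = 26220 m/s.
Δv₁ = v_p − v_c1 = 5548 m/s.
At r₂: circular v_c2 = √(μ/r₂) = 10200 m/s; transfer-apokrone v_a = √[μ(2/r₂ − 1/a_t)] = 6380 m/s.
Δv₂ = v_c2 − v_a = 3818 m/s.
Total Δv = Δv₁ + Δv₂ = 9366 m/s = 9.366 km/s.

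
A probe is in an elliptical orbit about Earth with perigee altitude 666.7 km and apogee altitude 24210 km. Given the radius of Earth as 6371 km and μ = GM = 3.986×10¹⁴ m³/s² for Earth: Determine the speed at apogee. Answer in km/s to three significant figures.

v ≈ 2.21 km/s

r_p = 6371 + 666.7 = 7037.7 km = 7.0377×10⁶ m.
r_a = 6371 + 24210 = 30581 km = 3.0581×10⁷ m.
Semi-major axis a = (r_p + r_a)/2 = 18809 km = 1.881×10⁷ m.
Vis-viva: v² = μ(2/r − 1/a) = 3.986×10¹⁴ × (6.540×10⁻⁸ − 5.317×10⁻⁸) = 4.877×10⁶ m²/s².
v = 2208 m/s = 2.208 km/s.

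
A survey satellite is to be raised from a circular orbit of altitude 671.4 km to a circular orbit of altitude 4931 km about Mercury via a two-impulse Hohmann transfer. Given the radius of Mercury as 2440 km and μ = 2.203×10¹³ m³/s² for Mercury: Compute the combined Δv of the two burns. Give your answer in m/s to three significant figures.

Δv_total ≈ 891 m/s

r₁ = 2440 + 671.4 = 3111.4 km = 3.1114×10⁶ m.
r₂ = 2440 + 4931 = 7371.0 km = 7.3710×10⁶ m.
Transfer ellipse a_t = (r₁ + r₂)/2 = 5.241×10⁶ m.
At r₁: circular v_c1 = √(μ/r₁) = 2661 m/s; transfer-periherm v_p = √[μ(2/r₁ − 1/a_t)] = 3156 m/s.
Δv₁ = v_p − v_c1 = 494.7 m/s.
At r₂: circular v_c2 = √(μ/r₂) = 1729 m/s; transfer-apoherm v_a = √[μ(2/r₂ − 1/a_t)] = 1332 m/s.
Δv₂ = v_c2 − v_a = 396.8 m/s.
Total Δv = Δv₁ + Δv₂ = 891.5 m/s.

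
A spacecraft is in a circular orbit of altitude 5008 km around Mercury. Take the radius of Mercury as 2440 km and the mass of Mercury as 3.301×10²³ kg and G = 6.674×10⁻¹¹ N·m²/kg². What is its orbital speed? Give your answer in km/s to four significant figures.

μ = GM = 6.674×10⁻¹¹ × 3.301×10²³ = 2.203×10¹³ m³/s².
r = 2440 + 5008 = 7448.0 km = 7.4480×10⁶ m.
For a circular orbit v = √(μ/r) = √(2.203×10¹³ / 7.448×10⁶) = √(2.958×10⁶) = 1720 m/s.
That is 1.720 km/s.

v ≈ 1.720 km/s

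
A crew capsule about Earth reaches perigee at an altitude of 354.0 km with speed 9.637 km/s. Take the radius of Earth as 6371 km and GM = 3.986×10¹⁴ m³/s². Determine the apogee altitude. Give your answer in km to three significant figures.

apogee altitude ≈ 18000 km

r_p = 6371 + 354.0 = 6725.0 km = 6.725×10⁶ m.
Specific energy ε = v²/2 − μ/r = -1.284×10⁷ J/kg, so a = −μ/(2ε) = 1.553×10⁷ m.
The apsides satisfy r_p + r_a = 2a, so the apogee radius is 2a − r_p = 2.433×10⁷ m = 24330 km.
Apogee altitude = 24330 − 6371 = 17959 km.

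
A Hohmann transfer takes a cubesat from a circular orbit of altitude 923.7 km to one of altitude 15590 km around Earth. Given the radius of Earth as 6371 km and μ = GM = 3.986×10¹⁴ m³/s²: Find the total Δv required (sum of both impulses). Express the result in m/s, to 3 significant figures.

Δv_total ≈ 2920 m/s

r₁ = 6371 + 923.7 = 7294.7 km = 7.2947×10⁶ m.
r₂ = 6371 + 15590 = 21961 km = 2.1961×10⁷ m.
Transfer ellipse a_t = (r₁ + r₂)/2 = 1.463×10⁷ m.
At r₁: circular v_c1 = √(μ/r₁) = 7392 m/s; transfer-perigee v_p = √[μ(2/r₁ − 1/a_t)] = 9057 m/s.
Δv₁ = v_p − v_c1 = 1665 m/s.
At r₂: circular v_c2 = √(μ/r₂) = 4260 m/s; transfer-apogee v_a = √[μ(2/r₂ − 1/a_t)] = 3009 m/s.
Δv₂ = v_c2 − v_a = 1252 m/s.
Total Δv = Δv₁ + Δv₂ = 2917 m/s.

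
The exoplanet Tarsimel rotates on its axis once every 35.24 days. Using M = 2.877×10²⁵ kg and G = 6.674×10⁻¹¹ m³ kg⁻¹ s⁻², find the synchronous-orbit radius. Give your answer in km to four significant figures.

r_sync ≈ 7.668×10⁵ km

μ = GM = 6.674×10⁻¹¹ × 2.877×10²⁵ = 1.920×10¹⁵ m³/s².
T = 35.24 days = 3.045×10⁶ s.
A synchronous orbit has period T, so by Kepler's third law a = (μT²/4π²)^(1/3).
μT²/4π² = 1.920×10¹⁵ × (3.045×10⁶)² / 39.48 = 4.509×10²⁶ m³.
a = 7.668×10⁸ m = 7.6681×10⁵ km.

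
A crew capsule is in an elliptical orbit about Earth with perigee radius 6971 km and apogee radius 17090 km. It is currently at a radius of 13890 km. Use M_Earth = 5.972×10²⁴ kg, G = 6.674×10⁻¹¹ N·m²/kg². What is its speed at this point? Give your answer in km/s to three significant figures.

v ≈ 4.93 km/s

μ = GM = 6.674×10⁻¹¹ × 5.972×10²⁴ = 3.986×10¹⁴ m³/s².
Semi-major axis a = (r_p + r_a)/2 = 12030 km = 1.203×10⁷ m.
Vis-viva: v² = μ(2/r − 1/a) = 3.986×10¹⁴ × (1.440×10⁻⁷ − 8.312×10⁻⁸) = 2.426×10⁷ m²/s².
v = 4925 m/s = 4.925 km/s.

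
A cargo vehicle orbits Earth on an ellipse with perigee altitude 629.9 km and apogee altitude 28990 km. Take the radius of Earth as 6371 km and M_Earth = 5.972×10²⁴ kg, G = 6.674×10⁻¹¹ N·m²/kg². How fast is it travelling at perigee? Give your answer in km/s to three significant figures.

μ = GM = 6.674×10⁻¹¹ × 5.972×10²⁴ = 3.986×10¹⁴ m³/s².
r_p = 6371 + 629.9 = 7000.9 km = 7.0009×10⁶ m.
r_a = 6371 + 28990 = 35361 km = 3.5361×10⁷ m.
Semi-major axis a = (r_p + r_a)/2 = 21181 km = 2.118×10⁷ m.
Vis-viva: v² = μ(2/r − 1/a) = 3.986×10¹⁴ × (2.857×10⁻⁷ − 4.721×10⁻⁸) = 9.505×10⁷ m²/s².
v = 9749 m/s = 9.749 km/s.

v ≈ 9.75 km/s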